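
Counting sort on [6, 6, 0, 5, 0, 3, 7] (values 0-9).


Input: [6, 6, 0, 5, 0, 3, 7]
Counts: [2, 0, 0, 1, 0, 1, 2, 1, 0, 0]

Sorted: [0, 0, 3, 5, 6, 6, 7]


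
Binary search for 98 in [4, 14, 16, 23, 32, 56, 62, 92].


Step 1: lo=0, hi=7, mid=3, val=23
Step 2: lo=4, hi=7, mid=5, val=56
Step 3: lo=6, hi=7, mid=6, val=62
Step 4: lo=7, hi=7, mid=7, val=92

Not found


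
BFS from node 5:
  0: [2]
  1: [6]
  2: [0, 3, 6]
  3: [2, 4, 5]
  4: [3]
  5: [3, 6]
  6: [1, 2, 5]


Visit 5, enqueue [3, 6]
Visit 3, enqueue [2, 4]
Visit 6, enqueue [1]
Visit 2, enqueue [0]
Visit 4, enqueue []
Visit 1, enqueue []
Visit 0, enqueue []

BFS order: [5, 3, 6, 2, 4, 1, 0]


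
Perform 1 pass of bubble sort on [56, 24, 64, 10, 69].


Initial: [56, 24, 64, 10, 69]
Pass 1: [24, 56, 10, 64, 69] (2 swaps)

After 1 pass: [24, 56, 10, 64, 69]


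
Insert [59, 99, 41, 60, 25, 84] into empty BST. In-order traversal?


Insert 59: root
Insert 99: R from 59
Insert 41: L from 59
Insert 60: R from 59 -> L from 99
Insert 25: L from 59 -> L from 41
Insert 84: R from 59 -> L from 99 -> R from 60

In-order: [25, 41, 59, 60, 84, 99]


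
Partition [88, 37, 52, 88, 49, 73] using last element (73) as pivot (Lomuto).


Pivot: 73
  37 <= 73: swap -> [37, 88, 52, 88, 49, 73]
  52 <= 73: swap -> [37, 52, 88, 88, 49, 73]
  49 <= 73: swap -> [37, 52, 49, 88, 88, 73]
Place pivot at 3: [37, 52, 49, 73, 88, 88]

Partitioned: [37, 52, 49, 73, 88, 88]


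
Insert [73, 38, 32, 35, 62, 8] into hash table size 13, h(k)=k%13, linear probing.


Insert 73: h=8 -> slot 8
Insert 38: h=12 -> slot 12
Insert 32: h=6 -> slot 6
Insert 35: h=9 -> slot 9
Insert 62: h=10 -> slot 10
Insert 8: h=8, 3 probes -> slot 11

Table: [None, None, None, None, None, None, 32, None, 73, 35, 62, 8, 38]


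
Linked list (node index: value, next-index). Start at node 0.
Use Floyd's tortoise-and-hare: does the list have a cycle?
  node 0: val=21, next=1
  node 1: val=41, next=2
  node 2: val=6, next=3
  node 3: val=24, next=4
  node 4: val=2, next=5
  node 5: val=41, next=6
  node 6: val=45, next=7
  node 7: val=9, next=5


Floyd's tortoise (slow, +1) and hare (fast, +2):
  init: slow=0, fast=0
  step 1: slow=1, fast=2
  step 2: slow=2, fast=4
  step 3: slow=3, fast=6
  step 4: slow=4, fast=5
  step 5: slow=5, fast=7
  step 6: slow=6, fast=6
  slow == fast at node 6: cycle detected

Cycle: yes


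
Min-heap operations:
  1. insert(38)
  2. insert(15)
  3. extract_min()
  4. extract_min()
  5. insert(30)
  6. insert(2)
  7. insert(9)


insert(38) -> [38]
insert(15) -> [15, 38]
extract_min()->15, [38]
extract_min()->38, []
insert(30) -> [30]
insert(2) -> [2, 30]
insert(9) -> [2, 30, 9]

Final heap: [2, 30, 9]


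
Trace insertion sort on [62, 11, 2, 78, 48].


Initial: [62, 11, 2, 78, 48]
Insert 11: [11, 62, 2, 78, 48]
Insert 2: [2, 11, 62, 78, 48]
Insert 78: [2, 11, 62, 78, 48]
Insert 48: [2, 11, 48, 62, 78]

Sorted: [2, 11, 48, 62, 78]


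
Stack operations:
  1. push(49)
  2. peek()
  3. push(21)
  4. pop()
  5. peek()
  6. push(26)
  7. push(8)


push(49) -> [49]
peek()->49
push(21) -> [49, 21]
pop()->21, [49]
peek()->49
push(26) -> [49, 26]
push(8) -> [49, 26, 8]

Final stack: [49, 26, 8]


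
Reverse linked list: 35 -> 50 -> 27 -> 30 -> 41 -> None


Step 1: curr=35, set curr.next=prev(None) | reversed so far: 35
Step 2: curr=50, set curr.next=prev(35) | reversed so far: 50 -> 35
Step 3: curr=27, set curr.next=prev(50) | reversed so far: 27 -> 50 -> 35
Step 4: curr=30, set curr.next=prev(27) | reversed so far: 30 -> 27 -> 50 -> 35
Step 5: curr=41, set curr.next=prev(30) | reversed so far: 41 -> 30 -> 27 -> 50 -> 35

41 -> 30 -> 27 -> 50 -> 35 -> None


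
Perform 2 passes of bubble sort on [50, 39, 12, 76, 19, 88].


Initial: [50, 39, 12, 76, 19, 88]
Pass 1: [39, 12, 50, 19, 76, 88] (3 swaps)
Pass 2: [12, 39, 19, 50, 76, 88] (2 swaps)

After 2 passes: [12, 39, 19, 50, 76, 88]


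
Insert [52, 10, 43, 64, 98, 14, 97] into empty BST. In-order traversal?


Insert 52: root
Insert 10: L from 52
Insert 43: L from 52 -> R from 10
Insert 64: R from 52
Insert 98: R from 52 -> R from 64
Insert 14: L from 52 -> R from 10 -> L from 43
Insert 97: R from 52 -> R from 64 -> L from 98

In-order: [10, 14, 43, 52, 64, 97, 98]


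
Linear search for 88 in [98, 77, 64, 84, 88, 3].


i=0: 98!=88
i=1: 77!=88
i=2: 64!=88
i=3: 84!=88
i=4: 88==88 found!

Found at 4, 5 comps


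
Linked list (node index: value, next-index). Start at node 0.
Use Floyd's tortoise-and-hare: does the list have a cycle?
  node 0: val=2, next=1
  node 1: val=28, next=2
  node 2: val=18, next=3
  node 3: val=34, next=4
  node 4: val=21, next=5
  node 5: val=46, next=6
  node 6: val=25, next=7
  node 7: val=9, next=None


Floyd's tortoise (slow, +1) and hare (fast, +2):
  init: slow=0, fast=0
  step 1: slow=1, fast=2
  step 2: slow=2, fast=4
  step 3: slow=3, fast=6
  step 4: fast 6->7->None, no cycle

Cycle: no


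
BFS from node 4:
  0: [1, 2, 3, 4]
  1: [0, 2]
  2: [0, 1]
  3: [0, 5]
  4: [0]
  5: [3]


Visit 4, enqueue [0]
Visit 0, enqueue [1, 2, 3]
Visit 1, enqueue []
Visit 2, enqueue []
Visit 3, enqueue [5]
Visit 5, enqueue []

BFS order: [4, 0, 1, 2, 3, 5]


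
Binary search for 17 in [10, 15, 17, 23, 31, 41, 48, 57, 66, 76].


Step 1: lo=0, hi=9, mid=4, val=31
Step 2: lo=0, hi=3, mid=1, val=15
Step 3: lo=2, hi=3, mid=2, val=17

Found at index 2


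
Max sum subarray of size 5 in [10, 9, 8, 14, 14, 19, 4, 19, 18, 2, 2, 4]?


[0:5]: 55
[1:6]: 64
[2:7]: 59
[3:8]: 70
[4:9]: 74
[5:10]: 62
[6:11]: 45
[7:12]: 45

Max: 74 at [4:9]


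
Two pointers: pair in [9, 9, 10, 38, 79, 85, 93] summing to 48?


lo=0(9)+hi=6(93)=102
lo=0(9)+hi=5(85)=94
lo=0(9)+hi=4(79)=88
lo=0(9)+hi=3(38)=47
lo=1(9)+hi=3(38)=47
lo=2(10)+hi=3(38)=48

Yes: 10+38=48


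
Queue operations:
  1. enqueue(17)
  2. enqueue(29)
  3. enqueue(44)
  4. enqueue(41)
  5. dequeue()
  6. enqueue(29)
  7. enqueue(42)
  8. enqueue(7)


enqueue(17) -> [17]
enqueue(29) -> [17, 29]
enqueue(44) -> [17, 29, 44]
enqueue(41) -> [17, 29, 44, 41]
dequeue()->17, [29, 44, 41]
enqueue(29) -> [29, 44, 41, 29]
enqueue(42) -> [29, 44, 41, 29, 42]
enqueue(7) -> [29, 44, 41, 29, 42, 7]

Final queue: [29, 44, 41, 29, 42, 7]


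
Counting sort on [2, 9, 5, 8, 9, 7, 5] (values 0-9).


Input: [2, 9, 5, 8, 9, 7, 5]
Counts: [0, 0, 1, 0, 0, 2, 0, 1, 1, 2]

Sorted: [2, 5, 5, 7, 8, 9, 9]


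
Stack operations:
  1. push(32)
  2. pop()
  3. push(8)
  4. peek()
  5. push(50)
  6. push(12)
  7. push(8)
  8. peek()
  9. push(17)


push(32) -> [32]
pop()->32, []
push(8) -> [8]
peek()->8
push(50) -> [8, 50]
push(12) -> [8, 50, 12]
push(8) -> [8, 50, 12, 8]
peek()->8
push(17) -> [8, 50, 12, 8, 17]

Final stack: [8, 50, 12, 8, 17]


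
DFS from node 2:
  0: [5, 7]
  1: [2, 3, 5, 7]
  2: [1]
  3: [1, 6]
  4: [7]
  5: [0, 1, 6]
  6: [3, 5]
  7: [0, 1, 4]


Visit 2, push [1]
Visit 1, push [7, 5, 3]
Visit 3, push [6]
Visit 6, push [5]
Visit 5, push [0]
Visit 0, push [7]
Visit 7, push [4]
Visit 4, push []

DFS order: [2, 1, 3, 6, 5, 0, 7, 4]


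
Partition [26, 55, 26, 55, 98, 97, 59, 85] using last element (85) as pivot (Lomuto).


Pivot: 85
  26 <= 85: advance i (no swap)
  55 <= 85: advance i (no swap)
  26 <= 85: advance i (no swap)
  55 <= 85: advance i (no swap)
  59 <= 85: swap -> [26, 55, 26, 55, 59, 97, 98, 85]
Place pivot at 5: [26, 55, 26, 55, 59, 85, 98, 97]

Partitioned: [26, 55, 26, 55, 59, 85, 98, 97]


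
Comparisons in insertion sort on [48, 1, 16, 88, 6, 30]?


Algorithm: insertion sort
Input: [48, 1, 16, 88, 6, 30]
Sorted: [1, 6, 16, 30, 48, 88]

11


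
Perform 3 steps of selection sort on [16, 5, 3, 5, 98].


Initial: [16, 5, 3, 5, 98]
Step 1: min=3 at 2
  Swap: [3, 5, 16, 5, 98]
Step 2: min=5 at 1
  Swap: [3, 5, 16, 5, 98]
Step 3: min=5 at 3
  Swap: [3, 5, 5, 16, 98]

After 3 steps: [3, 5, 5, 16, 98]


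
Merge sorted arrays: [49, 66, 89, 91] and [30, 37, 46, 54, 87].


Take 30 from B
Take 37 from B
Take 46 from B
Take 49 from A
Take 54 from B
Take 66 from A
Take 87 from B

Merged: [30, 37, 46, 49, 54, 66, 87, 89, 91]


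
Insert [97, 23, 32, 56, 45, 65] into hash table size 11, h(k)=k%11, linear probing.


Insert 97: h=9 -> slot 9
Insert 23: h=1 -> slot 1
Insert 32: h=10 -> slot 10
Insert 56: h=1, 1 probes -> slot 2
Insert 45: h=1, 2 probes -> slot 3
Insert 65: h=10, 1 probes -> slot 0

Table: [65, 23, 56, 45, None, None, None, None, None, 97, 32]


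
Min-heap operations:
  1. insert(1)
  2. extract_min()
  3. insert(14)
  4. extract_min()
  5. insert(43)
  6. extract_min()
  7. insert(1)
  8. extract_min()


insert(1) -> [1]
extract_min()->1, []
insert(14) -> [14]
extract_min()->14, []
insert(43) -> [43]
extract_min()->43, []
insert(1) -> [1]
extract_min()->1, []

Final heap: []


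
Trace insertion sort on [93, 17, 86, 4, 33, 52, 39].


Initial: [93, 17, 86, 4, 33, 52, 39]
Insert 17: [17, 93, 86, 4, 33, 52, 39]
Insert 86: [17, 86, 93, 4, 33, 52, 39]
Insert 4: [4, 17, 86, 93, 33, 52, 39]
Insert 33: [4, 17, 33, 86, 93, 52, 39]
Insert 52: [4, 17, 33, 52, 86, 93, 39]
Insert 39: [4, 17, 33, 39, 52, 86, 93]

Sorted: [4, 17, 33, 39, 52, 86, 93]


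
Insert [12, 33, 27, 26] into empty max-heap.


Insert 12: [12]
Insert 33: [33, 12]
Insert 27: [33, 12, 27]
Insert 26: [33, 26, 27, 12]

Final heap: [33, 26, 27, 12]


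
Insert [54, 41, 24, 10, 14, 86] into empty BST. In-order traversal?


Insert 54: root
Insert 41: L from 54
Insert 24: L from 54 -> L from 41
Insert 10: L from 54 -> L from 41 -> L from 24
Insert 14: L from 54 -> L from 41 -> L from 24 -> R from 10
Insert 86: R from 54

In-order: [10, 14, 24, 41, 54, 86]


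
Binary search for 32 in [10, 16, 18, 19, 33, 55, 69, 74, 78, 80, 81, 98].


Step 1: lo=0, hi=11, mid=5, val=55
Step 2: lo=0, hi=4, mid=2, val=18
Step 3: lo=3, hi=4, mid=3, val=19
Step 4: lo=4, hi=4, mid=4, val=33

Not found


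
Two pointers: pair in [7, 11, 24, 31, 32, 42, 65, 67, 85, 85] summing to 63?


lo=0(7)+hi=9(85)=92
lo=0(7)+hi=8(85)=92
lo=0(7)+hi=7(67)=74
lo=0(7)+hi=6(65)=72
lo=0(7)+hi=5(42)=49
lo=1(11)+hi=5(42)=53
lo=2(24)+hi=5(42)=66
lo=2(24)+hi=4(32)=56
lo=3(31)+hi=4(32)=63

Yes: 31+32=63


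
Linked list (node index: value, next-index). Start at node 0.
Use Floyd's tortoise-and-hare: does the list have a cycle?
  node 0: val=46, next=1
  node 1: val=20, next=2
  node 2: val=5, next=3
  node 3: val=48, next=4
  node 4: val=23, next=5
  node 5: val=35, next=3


Floyd's tortoise (slow, +1) and hare (fast, +2):
  init: slow=0, fast=0
  step 1: slow=1, fast=2
  step 2: slow=2, fast=4
  step 3: slow=3, fast=3
  slow == fast at node 3: cycle detected

Cycle: yes


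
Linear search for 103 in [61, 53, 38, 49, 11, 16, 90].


i=0: 61!=103
i=1: 53!=103
i=2: 38!=103
i=3: 49!=103
i=4: 11!=103
i=5: 16!=103
i=6: 90!=103

Not found, 7 comps


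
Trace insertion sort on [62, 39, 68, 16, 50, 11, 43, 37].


Initial: [62, 39, 68, 16, 50, 11, 43, 37]
Insert 39: [39, 62, 68, 16, 50, 11, 43, 37]
Insert 68: [39, 62, 68, 16, 50, 11, 43, 37]
Insert 16: [16, 39, 62, 68, 50, 11, 43, 37]
Insert 50: [16, 39, 50, 62, 68, 11, 43, 37]
Insert 11: [11, 16, 39, 50, 62, 68, 43, 37]
Insert 43: [11, 16, 39, 43, 50, 62, 68, 37]
Insert 37: [11, 16, 37, 39, 43, 50, 62, 68]

Sorted: [11, 16, 37, 39, 43, 50, 62, 68]


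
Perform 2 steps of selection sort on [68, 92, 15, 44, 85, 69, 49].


Initial: [68, 92, 15, 44, 85, 69, 49]
Step 1: min=15 at 2
  Swap: [15, 92, 68, 44, 85, 69, 49]
Step 2: min=44 at 3
  Swap: [15, 44, 68, 92, 85, 69, 49]

After 2 steps: [15, 44, 68, 92, 85, 69, 49]


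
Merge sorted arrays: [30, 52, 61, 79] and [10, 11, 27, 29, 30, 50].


Take 10 from B
Take 11 from B
Take 27 from B
Take 29 from B
Take 30 from A
Take 30 from B
Take 50 from B

Merged: [10, 11, 27, 29, 30, 30, 50, 52, 61, 79]


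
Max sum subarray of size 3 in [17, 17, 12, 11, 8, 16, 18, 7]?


[0:3]: 46
[1:4]: 40
[2:5]: 31
[3:6]: 35
[4:7]: 42
[5:8]: 41

Max: 46 at [0:3]


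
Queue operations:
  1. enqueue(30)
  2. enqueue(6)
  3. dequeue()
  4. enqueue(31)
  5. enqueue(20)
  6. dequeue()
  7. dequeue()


enqueue(30) -> [30]
enqueue(6) -> [30, 6]
dequeue()->30, [6]
enqueue(31) -> [6, 31]
enqueue(20) -> [6, 31, 20]
dequeue()->6, [31, 20]
dequeue()->31, [20]

Final queue: [20]


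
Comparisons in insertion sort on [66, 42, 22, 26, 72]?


Algorithm: insertion sort
Input: [66, 42, 22, 26, 72]
Sorted: [22, 26, 42, 66, 72]

7


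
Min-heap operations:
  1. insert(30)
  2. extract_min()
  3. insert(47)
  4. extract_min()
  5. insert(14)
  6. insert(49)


insert(30) -> [30]
extract_min()->30, []
insert(47) -> [47]
extract_min()->47, []
insert(14) -> [14]
insert(49) -> [14, 49]

Final heap: [14, 49]


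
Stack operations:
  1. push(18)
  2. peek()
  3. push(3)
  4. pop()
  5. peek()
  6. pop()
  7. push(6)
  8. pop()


push(18) -> [18]
peek()->18
push(3) -> [18, 3]
pop()->3, [18]
peek()->18
pop()->18, []
push(6) -> [6]
pop()->6, []

Final stack: []


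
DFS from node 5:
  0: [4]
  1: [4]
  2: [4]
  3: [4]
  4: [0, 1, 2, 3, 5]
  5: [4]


Visit 5, push [4]
Visit 4, push [3, 2, 1, 0]
Visit 0, push []
Visit 1, push []
Visit 2, push []
Visit 3, push []

DFS order: [5, 4, 0, 1, 2, 3]


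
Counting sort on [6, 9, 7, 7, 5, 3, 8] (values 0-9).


Input: [6, 9, 7, 7, 5, 3, 8]
Counts: [0, 0, 0, 1, 0, 1, 1, 2, 1, 1]

Sorted: [3, 5, 6, 7, 7, 8, 9]


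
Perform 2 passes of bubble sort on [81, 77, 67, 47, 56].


Initial: [81, 77, 67, 47, 56]
Pass 1: [77, 67, 47, 56, 81] (4 swaps)
Pass 2: [67, 47, 56, 77, 81] (3 swaps)

After 2 passes: [67, 47, 56, 77, 81]


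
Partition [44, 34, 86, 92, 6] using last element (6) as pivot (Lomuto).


Pivot: 6
Place pivot at 0: [6, 34, 86, 92, 44]

Partitioned: [6, 34, 86, 92, 44]


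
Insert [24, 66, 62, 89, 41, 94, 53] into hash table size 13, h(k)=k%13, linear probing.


Insert 24: h=11 -> slot 11
Insert 66: h=1 -> slot 1
Insert 62: h=10 -> slot 10
Insert 89: h=11, 1 probes -> slot 12
Insert 41: h=2 -> slot 2
Insert 94: h=3 -> slot 3
Insert 53: h=1, 3 probes -> slot 4

Table: [None, 66, 41, 94, 53, None, None, None, None, None, 62, 24, 89]


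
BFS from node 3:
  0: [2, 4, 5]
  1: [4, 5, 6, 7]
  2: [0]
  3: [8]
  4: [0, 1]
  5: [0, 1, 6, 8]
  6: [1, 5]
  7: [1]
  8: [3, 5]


Visit 3, enqueue [8]
Visit 8, enqueue [5]
Visit 5, enqueue [0, 1, 6]
Visit 0, enqueue [2, 4]
Visit 1, enqueue [7]
Visit 6, enqueue []
Visit 2, enqueue []
Visit 4, enqueue []
Visit 7, enqueue []

BFS order: [3, 8, 5, 0, 1, 6, 2, 4, 7]


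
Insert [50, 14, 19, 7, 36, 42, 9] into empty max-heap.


Insert 50: [50]
Insert 14: [50, 14]
Insert 19: [50, 14, 19]
Insert 7: [50, 14, 19, 7]
Insert 36: [50, 36, 19, 7, 14]
Insert 42: [50, 36, 42, 7, 14, 19]
Insert 9: [50, 36, 42, 7, 14, 19, 9]

Final heap: [50, 36, 42, 7, 14, 19, 9]


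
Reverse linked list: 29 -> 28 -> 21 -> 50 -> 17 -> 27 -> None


Step 1: curr=29, set curr.next=prev(None) | reversed so far: 29
Step 2: curr=28, set curr.next=prev(29) | reversed so far: 28 -> 29
Step 3: curr=21, set curr.next=prev(28) | reversed so far: 21 -> 28 -> 29
Step 4: curr=50, set curr.next=prev(21) | reversed so far: 50 -> 21 -> 28 -> 29
Step 5: curr=17, set curr.next=prev(50) | reversed so far: 17 -> 50 -> 21 -> 28 -> 29
Step 6: curr=27, set curr.next=prev(17) | reversed so far: 27 -> 17 -> 50 -> 21 -> 28 -> 29

27 -> 17 -> 50 -> 21 -> 28 -> 29 -> None


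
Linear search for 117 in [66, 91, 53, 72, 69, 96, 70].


i=0: 66!=117
i=1: 91!=117
i=2: 53!=117
i=3: 72!=117
i=4: 69!=117
i=5: 96!=117
i=6: 70!=117

Not found, 7 comps


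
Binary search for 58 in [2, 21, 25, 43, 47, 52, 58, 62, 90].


Step 1: lo=0, hi=8, mid=4, val=47
Step 2: lo=5, hi=8, mid=6, val=58

Found at index 6


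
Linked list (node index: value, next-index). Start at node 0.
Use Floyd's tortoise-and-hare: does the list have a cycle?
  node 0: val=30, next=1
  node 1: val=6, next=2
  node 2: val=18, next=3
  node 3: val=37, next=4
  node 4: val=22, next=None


Floyd's tortoise (slow, +1) and hare (fast, +2):
  init: slow=0, fast=0
  step 1: slow=1, fast=2
  step 2: slow=2, fast=4
  step 3: fast -> None, no cycle

Cycle: no


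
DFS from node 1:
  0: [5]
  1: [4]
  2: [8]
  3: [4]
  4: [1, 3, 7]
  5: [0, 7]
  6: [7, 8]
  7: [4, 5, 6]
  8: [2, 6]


Visit 1, push [4]
Visit 4, push [7, 3]
Visit 3, push []
Visit 7, push [6, 5]
Visit 5, push [0]
Visit 0, push []
Visit 6, push [8]
Visit 8, push [2]
Visit 2, push []

DFS order: [1, 4, 3, 7, 5, 0, 6, 8, 2]


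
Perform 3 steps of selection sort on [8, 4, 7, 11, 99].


Initial: [8, 4, 7, 11, 99]
Step 1: min=4 at 1
  Swap: [4, 8, 7, 11, 99]
Step 2: min=7 at 2
  Swap: [4, 7, 8, 11, 99]
Step 3: min=8 at 2
  Swap: [4, 7, 8, 11, 99]

After 3 steps: [4, 7, 8, 11, 99]


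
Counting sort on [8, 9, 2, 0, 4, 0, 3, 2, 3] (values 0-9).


Input: [8, 9, 2, 0, 4, 0, 3, 2, 3]
Counts: [2, 0, 2, 2, 1, 0, 0, 0, 1, 1]

Sorted: [0, 0, 2, 2, 3, 3, 4, 8, 9]


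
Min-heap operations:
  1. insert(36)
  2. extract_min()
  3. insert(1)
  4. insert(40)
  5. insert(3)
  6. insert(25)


insert(36) -> [36]
extract_min()->36, []
insert(1) -> [1]
insert(40) -> [1, 40]
insert(3) -> [1, 40, 3]
insert(25) -> [1, 25, 3, 40]

Final heap: [1, 25, 3, 40]


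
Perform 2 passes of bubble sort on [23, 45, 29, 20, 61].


Initial: [23, 45, 29, 20, 61]
Pass 1: [23, 29, 20, 45, 61] (2 swaps)
Pass 2: [23, 20, 29, 45, 61] (1 swaps)

After 2 passes: [23, 20, 29, 45, 61]


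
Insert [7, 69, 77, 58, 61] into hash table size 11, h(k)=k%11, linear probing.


Insert 7: h=7 -> slot 7
Insert 69: h=3 -> slot 3
Insert 77: h=0 -> slot 0
Insert 58: h=3, 1 probes -> slot 4
Insert 61: h=6 -> slot 6

Table: [77, None, None, 69, 58, None, 61, 7, None, None, None]


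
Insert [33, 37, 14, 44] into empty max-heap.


Insert 33: [33]
Insert 37: [37, 33]
Insert 14: [37, 33, 14]
Insert 44: [44, 37, 14, 33]

Final heap: [44, 37, 14, 33]


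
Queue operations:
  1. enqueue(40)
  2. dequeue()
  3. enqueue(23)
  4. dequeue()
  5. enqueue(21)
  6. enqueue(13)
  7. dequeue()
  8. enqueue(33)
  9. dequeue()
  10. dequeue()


enqueue(40) -> [40]
dequeue()->40, []
enqueue(23) -> [23]
dequeue()->23, []
enqueue(21) -> [21]
enqueue(13) -> [21, 13]
dequeue()->21, [13]
enqueue(33) -> [13, 33]
dequeue()->13, [33]
dequeue()->33, []

Final queue: []


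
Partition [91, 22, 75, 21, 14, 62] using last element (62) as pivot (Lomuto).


Pivot: 62
  22 <= 62: swap -> [22, 91, 75, 21, 14, 62]
  21 <= 62: swap -> [22, 21, 75, 91, 14, 62]
  14 <= 62: swap -> [22, 21, 14, 91, 75, 62]
Place pivot at 3: [22, 21, 14, 62, 75, 91]

Partitioned: [22, 21, 14, 62, 75, 91]


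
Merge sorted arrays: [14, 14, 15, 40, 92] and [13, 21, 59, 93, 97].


Take 13 from B
Take 14 from A
Take 14 from A
Take 15 from A
Take 21 from B
Take 40 from A
Take 59 from B
Take 92 from A

Merged: [13, 14, 14, 15, 21, 40, 59, 92, 93, 97]


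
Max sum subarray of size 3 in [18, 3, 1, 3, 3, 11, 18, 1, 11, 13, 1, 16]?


[0:3]: 22
[1:4]: 7
[2:5]: 7
[3:6]: 17
[4:7]: 32
[5:8]: 30
[6:9]: 30
[7:10]: 25
[8:11]: 25
[9:12]: 30

Max: 32 at [4:7]


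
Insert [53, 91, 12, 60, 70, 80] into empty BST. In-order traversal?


Insert 53: root
Insert 91: R from 53
Insert 12: L from 53
Insert 60: R from 53 -> L from 91
Insert 70: R from 53 -> L from 91 -> R from 60
Insert 80: R from 53 -> L from 91 -> R from 60 -> R from 70

In-order: [12, 53, 60, 70, 80, 91]


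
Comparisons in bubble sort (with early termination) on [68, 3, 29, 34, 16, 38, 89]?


Algorithm: bubble sort (with early termination)
Input: [68, 3, 29, 34, 16, 38, 89]
Sorted: [3, 16, 29, 34, 38, 68, 89]

18


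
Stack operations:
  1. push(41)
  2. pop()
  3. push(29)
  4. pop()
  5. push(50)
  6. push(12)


push(41) -> [41]
pop()->41, []
push(29) -> [29]
pop()->29, []
push(50) -> [50]
push(12) -> [50, 12]

Final stack: [50, 12]


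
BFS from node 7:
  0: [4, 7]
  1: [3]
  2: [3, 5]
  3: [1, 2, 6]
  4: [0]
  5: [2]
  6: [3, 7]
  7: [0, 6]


Visit 7, enqueue [0, 6]
Visit 0, enqueue [4]
Visit 6, enqueue [3]
Visit 4, enqueue []
Visit 3, enqueue [1, 2]
Visit 1, enqueue []
Visit 2, enqueue [5]
Visit 5, enqueue []

BFS order: [7, 0, 6, 4, 3, 1, 2, 5]


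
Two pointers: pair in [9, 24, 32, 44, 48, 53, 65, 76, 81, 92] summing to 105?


lo=0(9)+hi=9(92)=101
lo=1(24)+hi=9(92)=116
lo=1(24)+hi=8(81)=105

Yes: 24+81=105


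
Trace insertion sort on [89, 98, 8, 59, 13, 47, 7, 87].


Initial: [89, 98, 8, 59, 13, 47, 7, 87]
Insert 98: [89, 98, 8, 59, 13, 47, 7, 87]
Insert 8: [8, 89, 98, 59, 13, 47, 7, 87]
Insert 59: [8, 59, 89, 98, 13, 47, 7, 87]
Insert 13: [8, 13, 59, 89, 98, 47, 7, 87]
Insert 47: [8, 13, 47, 59, 89, 98, 7, 87]
Insert 7: [7, 8, 13, 47, 59, 89, 98, 87]
Insert 87: [7, 8, 13, 47, 59, 87, 89, 98]

Sorted: [7, 8, 13, 47, 59, 87, 89, 98]


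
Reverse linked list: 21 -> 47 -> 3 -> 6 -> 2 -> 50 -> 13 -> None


Step 1: curr=21, set curr.next=prev(None) | reversed so far: 21
Step 2: curr=47, set curr.next=prev(21) | reversed so far: 47 -> 21
Step 3: curr=3, set curr.next=prev(47) | reversed so far: 3 -> 47 -> 21
Step 4: curr=6, set curr.next=prev(3) | reversed so far: 6 -> 3 -> 47 -> 21
Step 5: curr=2, set curr.next=prev(6) | reversed so far: 2 -> 6 -> 3 -> 47 -> 21
Step 6: curr=50, set curr.next=prev(2) | reversed so far: 50 -> 2 -> 6 -> 3 -> 47 -> 21
Step 7: curr=13, set curr.next=prev(50) | reversed so far: 13 -> 50 -> 2 -> 6 -> 3 -> 47 -> 21

13 -> 50 -> 2 -> 6 -> 3 -> 47 -> 21 -> None


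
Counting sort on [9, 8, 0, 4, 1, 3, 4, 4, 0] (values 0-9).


Input: [9, 8, 0, 4, 1, 3, 4, 4, 0]
Counts: [2, 1, 0, 1, 3, 0, 0, 0, 1, 1]

Sorted: [0, 0, 1, 3, 4, 4, 4, 8, 9]


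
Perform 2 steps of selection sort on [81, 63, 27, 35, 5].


Initial: [81, 63, 27, 35, 5]
Step 1: min=5 at 4
  Swap: [5, 63, 27, 35, 81]
Step 2: min=27 at 2
  Swap: [5, 27, 63, 35, 81]

After 2 steps: [5, 27, 63, 35, 81]


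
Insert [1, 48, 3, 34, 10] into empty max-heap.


Insert 1: [1]
Insert 48: [48, 1]
Insert 3: [48, 1, 3]
Insert 34: [48, 34, 3, 1]
Insert 10: [48, 34, 3, 1, 10]

Final heap: [48, 34, 3, 1, 10]


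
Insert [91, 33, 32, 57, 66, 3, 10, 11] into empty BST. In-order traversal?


Insert 91: root
Insert 33: L from 91
Insert 32: L from 91 -> L from 33
Insert 57: L from 91 -> R from 33
Insert 66: L from 91 -> R from 33 -> R from 57
Insert 3: L from 91 -> L from 33 -> L from 32
Insert 10: L from 91 -> L from 33 -> L from 32 -> R from 3
Insert 11: L from 91 -> L from 33 -> L from 32 -> R from 3 -> R from 10

In-order: [3, 10, 11, 32, 33, 57, 66, 91]


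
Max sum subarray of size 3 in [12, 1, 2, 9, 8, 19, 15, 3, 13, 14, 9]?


[0:3]: 15
[1:4]: 12
[2:5]: 19
[3:6]: 36
[4:7]: 42
[5:8]: 37
[6:9]: 31
[7:10]: 30
[8:11]: 36

Max: 42 at [4:7]


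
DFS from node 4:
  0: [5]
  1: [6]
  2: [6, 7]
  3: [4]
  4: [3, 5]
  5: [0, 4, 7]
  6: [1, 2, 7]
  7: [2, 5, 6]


Visit 4, push [5, 3]
Visit 3, push []
Visit 5, push [7, 0]
Visit 0, push []
Visit 7, push [6, 2]
Visit 2, push [6]
Visit 6, push [1]
Visit 1, push []

DFS order: [4, 3, 5, 0, 7, 2, 6, 1]


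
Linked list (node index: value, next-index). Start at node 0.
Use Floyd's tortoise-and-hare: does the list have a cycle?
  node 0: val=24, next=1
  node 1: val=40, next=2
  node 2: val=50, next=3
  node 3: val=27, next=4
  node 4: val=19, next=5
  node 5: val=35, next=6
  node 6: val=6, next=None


Floyd's tortoise (slow, +1) and hare (fast, +2):
  init: slow=0, fast=0
  step 1: slow=1, fast=2
  step 2: slow=2, fast=4
  step 3: slow=3, fast=6
  step 4: fast -> None, no cycle

Cycle: no


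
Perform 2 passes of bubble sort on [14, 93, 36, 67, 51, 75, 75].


Initial: [14, 93, 36, 67, 51, 75, 75]
Pass 1: [14, 36, 67, 51, 75, 75, 93] (5 swaps)
Pass 2: [14, 36, 51, 67, 75, 75, 93] (1 swaps)

After 2 passes: [14, 36, 51, 67, 75, 75, 93]


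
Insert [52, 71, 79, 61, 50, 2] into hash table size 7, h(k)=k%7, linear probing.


Insert 52: h=3 -> slot 3
Insert 71: h=1 -> slot 1
Insert 79: h=2 -> slot 2
Insert 61: h=5 -> slot 5
Insert 50: h=1, 3 probes -> slot 4
Insert 2: h=2, 4 probes -> slot 6

Table: [None, 71, 79, 52, 50, 61, 2]


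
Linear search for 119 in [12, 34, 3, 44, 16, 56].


i=0: 12!=119
i=1: 34!=119
i=2: 3!=119
i=3: 44!=119
i=4: 16!=119
i=5: 56!=119

Not found, 6 comps


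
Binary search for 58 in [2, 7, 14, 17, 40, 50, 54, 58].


Step 1: lo=0, hi=7, mid=3, val=17
Step 2: lo=4, hi=7, mid=5, val=50
Step 3: lo=6, hi=7, mid=6, val=54
Step 4: lo=7, hi=7, mid=7, val=58

Found at index 7


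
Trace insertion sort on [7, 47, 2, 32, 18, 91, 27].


Initial: [7, 47, 2, 32, 18, 91, 27]
Insert 47: [7, 47, 2, 32, 18, 91, 27]
Insert 2: [2, 7, 47, 32, 18, 91, 27]
Insert 32: [2, 7, 32, 47, 18, 91, 27]
Insert 18: [2, 7, 18, 32, 47, 91, 27]
Insert 91: [2, 7, 18, 32, 47, 91, 27]
Insert 27: [2, 7, 18, 27, 32, 47, 91]

Sorted: [2, 7, 18, 27, 32, 47, 91]


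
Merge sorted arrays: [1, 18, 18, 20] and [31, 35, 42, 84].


Take 1 from A
Take 18 from A
Take 18 from A
Take 20 from A

Merged: [1, 18, 18, 20, 31, 35, 42, 84]


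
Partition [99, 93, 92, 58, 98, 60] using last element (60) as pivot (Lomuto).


Pivot: 60
  58 <= 60: swap -> [58, 93, 92, 99, 98, 60]
Place pivot at 1: [58, 60, 92, 99, 98, 93]

Partitioned: [58, 60, 92, 99, 98, 93]


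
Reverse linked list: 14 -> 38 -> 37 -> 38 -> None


Step 1: curr=14, set curr.next=prev(None) | reversed so far: 14
Step 2: curr=38, set curr.next=prev(14) | reversed so far: 38 -> 14
Step 3: curr=37, set curr.next=prev(38) | reversed so far: 37 -> 38 -> 14
Step 4: curr=38, set curr.next=prev(37) | reversed so far: 38 -> 37 -> 38 -> 14

38 -> 37 -> 38 -> 14 -> None


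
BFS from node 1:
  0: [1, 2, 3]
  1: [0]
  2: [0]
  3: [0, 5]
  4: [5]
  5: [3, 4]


Visit 1, enqueue [0]
Visit 0, enqueue [2, 3]
Visit 2, enqueue []
Visit 3, enqueue [5]
Visit 5, enqueue [4]
Visit 4, enqueue []

BFS order: [1, 0, 2, 3, 5, 4]


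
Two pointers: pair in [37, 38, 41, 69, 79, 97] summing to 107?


lo=0(37)+hi=5(97)=134
lo=0(37)+hi=4(79)=116
lo=0(37)+hi=3(69)=106
lo=1(38)+hi=3(69)=107

Yes: 38+69=107


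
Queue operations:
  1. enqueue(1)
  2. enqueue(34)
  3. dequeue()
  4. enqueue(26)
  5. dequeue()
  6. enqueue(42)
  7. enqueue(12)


enqueue(1) -> [1]
enqueue(34) -> [1, 34]
dequeue()->1, [34]
enqueue(26) -> [34, 26]
dequeue()->34, [26]
enqueue(42) -> [26, 42]
enqueue(12) -> [26, 42, 12]

Final queue: [26, 42, 12]


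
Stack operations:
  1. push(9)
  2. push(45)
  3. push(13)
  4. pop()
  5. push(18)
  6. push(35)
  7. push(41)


push(9) -> [9]
push(45) -> [9, 45]
push(13) -> [9, 45, 13]
pop()->13, [9, 45]
push(18) -> [9, 45, 18]
push(35) -> [9, 45, 18, 35]
push(41) -> [9, 45, 18, 35, 41]

Final stack: [9, 45, 18, 35, 41]


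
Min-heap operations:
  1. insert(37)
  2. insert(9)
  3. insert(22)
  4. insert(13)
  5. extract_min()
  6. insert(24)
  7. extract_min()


insert(37) -> [37]
insert(9) -> [9, 37]
insert(22) -> [9, 37, 22]
insert(13) -> [9, 13, 22, 37]
extract_min()->9, [13, 37, 22]
insert(24) -> [13, 24, 22, 37]
extract_min()->13, [22, 24, 37]

Final heap: [22, 24, 37]


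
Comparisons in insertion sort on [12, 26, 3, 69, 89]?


Algorithm: insertion sort
Input: [12, 26, 3, 69, 89]
Sorted: [3, 12, 26, 69, 89]

5


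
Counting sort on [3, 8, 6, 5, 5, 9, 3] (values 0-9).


Input: [3, 8, 6, 5, 5, 9, 3]
Counts: [0, 0, 0, 2, 0, 2, 1, 0, 1, 1]

Sorted: [3, 3, 5, 5, 6, 8, 9]


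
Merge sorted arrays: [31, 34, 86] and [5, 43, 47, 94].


Take 5 from B
Take 31 from A
Take 34 from A
Take 43 from B
Take 47 from B
Take 86 from A

Merged: [5, 31, 34, 43, 47, 86, 94]


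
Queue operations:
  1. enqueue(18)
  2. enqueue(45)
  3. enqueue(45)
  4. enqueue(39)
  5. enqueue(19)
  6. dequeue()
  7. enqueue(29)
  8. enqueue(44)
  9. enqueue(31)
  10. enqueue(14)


enqueue(18) -> [18]
enqueue(45) -> [18, 45]
enqueue(45) -> [18, 45, 45]
enqueue(39) -> [18, 45, 45, 39]
enqueue(19) -> [18, 45, 45, 39, 19]
dequeue()->18, [45, 45, 39, 19]
enqueue(29) -> [45, 45, 39, 19, 29]
enqueue(44) -> [45, 45, 39, 19, 29, 44]
enqueue(31) -> [45, 45, 39, 19, 29, 44, 31]
enqueue(14) -> [45, 45, 39, 19, 29, 44, 31, 14]

Final queue: [45, 45, 39, 19, 29, 44, 31, 14]


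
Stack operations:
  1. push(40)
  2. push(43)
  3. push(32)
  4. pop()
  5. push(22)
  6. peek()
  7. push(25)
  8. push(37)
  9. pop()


push(40) -> [40]
push(43) -> [40, 43]
push(32) -> [40, 43, 32]
pop()->32, [40, 43]
push(22) -> [40, 43, 22]
peek()->22
push(25) -> [40, 43, 22, 25]
push(37) -> [40, 43, 22, 25, 37]
pop()->37, [40, 43, 22, 25]

Final stack: [40, 43, 22, 25]


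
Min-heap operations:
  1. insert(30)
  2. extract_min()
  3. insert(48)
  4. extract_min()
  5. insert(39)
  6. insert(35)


insert(30) -> [30]
extract_min()->30, []
insert(48) -> [48]
extract_min()->48, []
insert(39) -> [39]
insert(35) -> [35, 39]

Final heap: [35, 39]


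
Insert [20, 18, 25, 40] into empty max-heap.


Insert 20: [20]
Insert 18: [20, 18]
Insert 25: [25, 18, 20]
Insert 40: [40, 25, 20, 18]

Final heap: [40, 25, 20, 18]


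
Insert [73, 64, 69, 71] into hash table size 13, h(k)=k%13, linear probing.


Insert 73: h=8 -> slot 8
Insert 64: h=12 -> slot 12
Insert 69: h=4 -> slot 4
Insert 71: h=6 -> slot 6

Table: [None, None, None, None, 69, None, 71, None, 73, None, None, None, 64]


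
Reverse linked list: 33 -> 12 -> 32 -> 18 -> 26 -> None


Step 1: curr=33, set curr.next=prev(None) | reversed so far: 33
Step 2: curr=12, set curr.next=prev(33) | reversed so far: 12 -> 33
Step 3: curr=32, set curr.next=prev(12) | reversed so far: 32 -> 12 -> 33
Step 4: curr=18, set curr.next=prev(32) | reversed so far: 18 -> 32 -> 12 -> 33
Step 5: curr=26, set curr.next=prev(18) | reversed so far: 26 -> 18 -> 32 -> 12 -> 33

26 -> 18 -> 32 -> 12 -> 33 -> None


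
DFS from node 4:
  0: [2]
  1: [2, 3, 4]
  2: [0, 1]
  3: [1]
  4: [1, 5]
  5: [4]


Visit 4, push [5, 1]
Visit 1, push [3, 2]
Visit 2, push [0]
Visit 0, push []
Visit 3, push []
Visit 5, push []

DFS order: [4, 1, 2, 0, 3, 5]


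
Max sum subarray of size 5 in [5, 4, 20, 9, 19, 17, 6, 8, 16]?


[0:5]: 57
[1:6]: 69
[2:7]: 71
[3:8]: 59
[4:9]: 66

Max: 71 at [2:7]


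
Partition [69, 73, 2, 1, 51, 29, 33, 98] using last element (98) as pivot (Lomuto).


Pivot: 98
  69 <= 98: advance i (no swap)
  73 <= 98: advance i (no swap)
  2 <= 98: advance i (no swap)
  1 <= 98: advance i (no swap)
  51 <= 98: advance i (no swap)
  29 <= 98: advance i (no swap)
  33 <= 98: advance i (no swap)
Place pivot at 7: [69, 73, 2, 1, 51, 29, 33, 98]

Partitioned: [69, 73, 2, 1, 51, 29, 33, 98]


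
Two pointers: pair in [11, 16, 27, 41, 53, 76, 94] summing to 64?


lo=0(11)+hi=6(94)=105
lo=0(11)+hi=5(76)=87
lo=0(11)+hi=4(53)=64

Yes: 11+53=64


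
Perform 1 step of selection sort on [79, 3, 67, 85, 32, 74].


Initial: [79, 3, 67, 85, 32, 74]
Step 1: min=3 at 1
  Swap: [3, 79, 67, 85, 32, 74]

After 1 step: [3, 79, 67, 85, 32, 74]


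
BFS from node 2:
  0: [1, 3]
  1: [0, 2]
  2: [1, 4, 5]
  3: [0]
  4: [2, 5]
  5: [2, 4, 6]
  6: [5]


Visit 2, enqueue [1, 4, 5]
Visit 1, enqueue [0]
Visit 4, enqueue []
Visit 5, enqueue [6]
Visit 0, enqueue [3]
Visit 6, enqueue []
Visit 3, enqueue []

BFS order: [2, 1, 4, 5, 0, 6, 3]


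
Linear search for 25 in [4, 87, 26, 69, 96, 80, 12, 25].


i=0: 4!=25
i=1: 87!=25
i=2: 26!=25
i=3: 69!=25
i=4: 96!=25
i=5: 80!=25
i=6: 12!=25
i=7: 25==25 found!

Found at 7, 8 comps


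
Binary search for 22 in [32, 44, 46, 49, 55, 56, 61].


Step 1: lo=0, hi=6, mid=3, val=49
Step 2: lo=0, hi=2, mid=1, val=44
Step 3: lo=0, hi=0, mid=0, val=32

Not found


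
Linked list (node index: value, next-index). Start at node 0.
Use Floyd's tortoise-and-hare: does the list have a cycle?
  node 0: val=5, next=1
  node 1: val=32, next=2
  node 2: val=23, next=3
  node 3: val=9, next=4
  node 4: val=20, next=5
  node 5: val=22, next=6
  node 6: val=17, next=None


Floyd's tortoise (slow, +1) and hare (fast, +2):
  init: slow=0, fast=0
  step 1: slow=1, fast=2
  step 2: slow=2, fast=4
  step 3: slow=3, fast=6
  step 4: fast -> None, no cycle

Cycle: no


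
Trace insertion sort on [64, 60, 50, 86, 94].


Initial: [64, 60, 50, 86, 94]
Insert 60: [60, 64, 50, 86, 94]
Insert 50: [50, 60, 64, 86, 94]
Insert 86: [50, 60, 64, 86, 94]
Insert 94: [50, 60, 64, 86, 94]

Sorted: [50, 60, 64, 86, 94]


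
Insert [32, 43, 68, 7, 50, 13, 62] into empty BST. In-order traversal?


Insert 32: root
Insert 43: R from 32
Insert 68: R from 32 -> R from 43
Insert 7: L from 32
Insert 50: R from 32 -> R from 43 -> L from 68
Insert 13: L from 32 -> R from 7
Insert 62: R from 32 -> R from 43 -> L from 68 -> R from 50

In-order: [7, 13, 32, 43, 50, 62, 68]


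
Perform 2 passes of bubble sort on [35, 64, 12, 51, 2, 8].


Initial: [35, 64, 12, 51, 2, 8]
Pass 1: [35, 12, 51, 2, 8, 64] (4 swaps)
Pass 2: [12, 35, 2, 8, 51, 64] (3 swaps)

After 2 passes: [12, 35, 2, 8, 51, 64]


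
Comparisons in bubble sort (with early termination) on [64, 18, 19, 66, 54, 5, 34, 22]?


Algorithm: bubble sort (with early termination)
Input: [64, 18, 19, 66, 54, 5, 34, 22]
Sorted: [5, 18, 19, 22, 34, 54, 64, 66]

27


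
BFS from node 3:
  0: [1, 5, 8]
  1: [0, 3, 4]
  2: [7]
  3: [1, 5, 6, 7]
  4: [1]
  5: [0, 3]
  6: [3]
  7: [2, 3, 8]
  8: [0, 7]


Visit 3, enqueue [1, 5, 6, 7]
Visit 1, enqueue [0, 4]
Visit 5, enqueue []
Visit 6, enqueue []
Visit 7, enqueue [2, 8]
Visit 0, enqueue []
Visit 4, enqueue []
Visit 2, enqueue []
Visit 8, enqueue []

BFS order: [3, 1, 5, 6, 7, 0, 4, 2, 8]


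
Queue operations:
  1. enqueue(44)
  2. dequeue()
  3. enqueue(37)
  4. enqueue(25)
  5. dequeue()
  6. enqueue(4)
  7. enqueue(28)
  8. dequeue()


enqueue(44) -> [44]
dequeue()->44, []
enqueue(37) -> [37]
enqueue(25) -> [37, 25]
dequeue()->37, [25]
enqueue(4) -> [25, 4]
enqueue(28) -> [25, 4, 28]
dequeue()->25, [4, 28]

Final queue: [4, 28]


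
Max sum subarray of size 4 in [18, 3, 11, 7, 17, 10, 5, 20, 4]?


[0:4]: 39
[1:5]: 38
[2:6]: 45
[3:7]: 39
[4:8]: 52
[5:9]: 39

Max: 52 at [4:8]


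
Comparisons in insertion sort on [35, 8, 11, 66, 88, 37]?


Algorithm: insertion sort
Input: [35, 8, 11, 66, 88, 37]
Sorted: [8, 11, 35, 37, 66, 88]

8


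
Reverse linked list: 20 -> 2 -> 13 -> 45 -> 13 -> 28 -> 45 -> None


Step 1: curr=20, set curr.next=prev(None) | reversed so far: 20
Step 2: curr=2, set curr.next=prev(20) | reversed so far: 2 -> 20
Step 3: curr=13, set curr.next=prev(2) | reversed so far: 13 -> 2 -> 20
Step 4: curr=45, set curr.next=prev(13) | reversed so far: 45 -> 13 -> 2 -> 20
Step 5: curr=13, set curr.next=prev(45) | reversed so far: 13 -> 45 -> 13 -> 2 -> 20
Step 6: curr=28, set curr.next=prev(13) | reversed so far: 28 -> 13 -> 45 -> 13 -> 2 -> 20
Step 7: curr=45, set curr.next=prev(28) | reversed so far: 45 -> 28 -> 13 -> 45 -> 13 -> 2 -> 20

45 -> 28 -> 13 -> 45 -> 13 -> 2 -> 20 -> None


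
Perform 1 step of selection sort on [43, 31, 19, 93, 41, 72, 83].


Initial: [43, 31, 19, 93, 41, 72, 83]
Step 1: min=19 at 2
  Swap: [19, 31, 43, 93, 41, 72, 83]

After 1 step: [19, 31, 43, 93, 41, 72, 83]


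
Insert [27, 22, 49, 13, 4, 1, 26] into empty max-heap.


Insert 27: [27]
Insert 22: [27, 22]
Insert 49: [49, 22, 27]
Insert 13: [49, 22, 27, 13]
Insert 4: [49, 22, 27, 13, 4]
Insert 1: [49, 22, 27, 13, 4, 1]
Insert 26: [49, 22, 27, 13, 4, 1, 26]

Final heap: [49, 22, 27, 13, 4, 1, 26]


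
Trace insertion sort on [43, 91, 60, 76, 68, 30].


Initial: [43, 91, 60, 76, 68, 30]
Insert 91: [43, 91, 60, 76, 68, 30]
Insert 60: [43, 60, 91, 76, 68, 30]
Insert 76: [43, 60, 76, 91, 68, 30]
Insert 68: [43, 60, 68, 76, 91, 30]
Insert 30: [30, 43, 60, 68, 76, 91]

Sorted: [30, 43, 60, 68, 76, 91]


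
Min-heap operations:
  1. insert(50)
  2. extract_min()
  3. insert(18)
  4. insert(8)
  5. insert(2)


insert(50) -> [50]
extract_min()->50, []
insert(18) -> [18]
insert(8) -> [8, 18]
insert(2) -> [2, 18, 8]

Final heap: [2, 18, 8]


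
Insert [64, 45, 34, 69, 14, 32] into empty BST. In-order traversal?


Insert 64: root
Insert 45: L from 64
Insert 34: L from 64 -> L from 45
Insert 69: R from 64
Insert 14: L from 64 -> L from 45 -> L from 34
Insert 32: L from 64 -> L from 45 -> L from 34 -> R from 14

In-order: [14, 32, 34, 45, 64, 69]


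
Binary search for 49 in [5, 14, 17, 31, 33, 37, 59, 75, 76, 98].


Step 1: lo=0, hi=9, mid=4, val=33
Step 2: lo=5, hi=9, mid=7, val=75
Step 3: lo=5, hi=6, mid=5, val=37
Step 4: lo=6, hi=6, mid=6, val=59

Not found


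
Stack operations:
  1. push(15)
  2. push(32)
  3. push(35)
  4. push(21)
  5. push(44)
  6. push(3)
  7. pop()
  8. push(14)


push(15) -> [15]
push(32) -> [15, 32]
push(35) -> [15, 32, 35]
push(21) -> [15, 32, 35, 21]
push(44) -> [15, 32, 35, 21, 44]
push(3) -> [15, 32, 35, 21, 44, 3]
pop()->3, [15, 32, 35, 21, 44]
push(14) -> [15, 32, 35, 21, 44, 14]

Final stack: [15, 32, 35, 21, 44, 14]


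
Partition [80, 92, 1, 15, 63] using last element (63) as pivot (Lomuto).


Pivot: 63
  1 <= 63: swap -> [1, 92, 80, 15, 63]
  15 <= 63: swap -> [1, 15, 80, 92, 63]
Place pivot at 2: [1, 15, 63, 92, 80]

Partitioned: [1, 15, 63, 92, 80]


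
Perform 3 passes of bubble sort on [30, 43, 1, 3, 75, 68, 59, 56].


Initial: [30, 43, 1, 3, 75, 68, 59, 56]
Pass 1: [30, 1, 3, 43, 68, 59, 56, 75] (5 swaps)
Pass 2: [1, 3, 30, 43, 59, 56, 68, 75] (4 swaps)
Pass 3: [1, 3, 30, 43, 56, 59, 68, 75] (1 swaps)

After 3 passes: [1, 3, 30, 43, 56, 59, 68, 75]


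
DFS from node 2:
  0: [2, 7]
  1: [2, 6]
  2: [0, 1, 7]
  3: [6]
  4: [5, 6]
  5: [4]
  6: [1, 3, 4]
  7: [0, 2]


Visit 2, push [7, 1, 0]
Visit 0, push [7]
Visit 7, push []
Visit 1, push [6]
Visit 6, push [4, 3]
Visit 3, push []
Visit 4, push [5]
Visit 5, push []

DFS order: [2, 0, 7, 1, 6, 3, 4, 5]


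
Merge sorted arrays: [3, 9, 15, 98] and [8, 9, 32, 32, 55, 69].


Take 3 from A
Take 8 from B
Take 9 from A
Take 9 from B
Take 15 from A
Take 32 from B
Take 32 from B
Take 55 from B
Take 69 from B

Merged: [3, 8, 9, 9, 15, 32, 32, 55, 69, 98]


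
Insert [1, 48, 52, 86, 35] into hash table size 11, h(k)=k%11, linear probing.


Insert 1: h=1 -> slot 1
Insert 48: h=4 -> slot 4
Insert 52: h=8 -> slot 8
Insert 86: h=9 -> slot 9
Insert 35: h=2 -> slot 2

Table: [None, 1, 35, None, 48, None, None, None, 52, 86, None]


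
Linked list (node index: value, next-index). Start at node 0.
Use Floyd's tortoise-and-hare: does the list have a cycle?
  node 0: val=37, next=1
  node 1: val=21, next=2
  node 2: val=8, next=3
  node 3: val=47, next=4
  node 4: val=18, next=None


Floyd's tortoise (slow, +1) and hare (fast, +2):
  init: slow=0, fast=0
  step 1: slow=1, fast=2
  step 2: slow=2, fast=4
  step 3: fast -> None, no cycle

Cycle: no


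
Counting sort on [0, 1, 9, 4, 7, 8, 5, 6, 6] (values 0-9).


Input: [0, 1, 9, 4, 7, 8, 5, 6, 6]
Counts: [1, 1, 0, 0, 1, 1, 2, 1, 1, 1]

Sorted: [0, 1, 4, 5, 6, 6, 7, 8, 9]


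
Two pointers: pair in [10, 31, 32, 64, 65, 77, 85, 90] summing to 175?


lo=0(10)+hi=7(90)=100
lo=1(31)+hi=7(90)=121
lo=2(32)+hi=7(90)=122
lo=3(64)+hi=7(90)=154
lo=4(65)+hi=7(90)=155
lo=5(77)+hi=7(90)=167
lo=6(85)+hi=7(90)=175

Yes: 85+90=175


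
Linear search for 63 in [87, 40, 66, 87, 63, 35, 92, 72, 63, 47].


i=0: 87!=63
i=1: 40!=63
i=2: 66!=63
i=3: 87!=63
i=4: 63==63 found!

Found at 4, 5 comps


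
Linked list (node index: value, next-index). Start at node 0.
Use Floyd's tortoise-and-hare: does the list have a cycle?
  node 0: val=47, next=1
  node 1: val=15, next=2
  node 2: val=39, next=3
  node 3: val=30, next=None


Floyd's tortoise (slow, +1) and hare (fast, +2):
  init: slow=0, fast=0
  step 1: slow=1, fast=2
  step 2: fast 2->3->None, no cycle

Cycle: no


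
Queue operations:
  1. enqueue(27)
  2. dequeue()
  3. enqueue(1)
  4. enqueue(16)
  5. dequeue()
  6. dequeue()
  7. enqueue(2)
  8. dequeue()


enqueue(27) -> [27]
dequeue()->27, []
enqueue(1) -> [1]
enqueue(16) -> [1, 16]
dequeue()->1, [16]
dequeue()->16, []
enqueue(2) -> [2]
dequeue()->2, []

Final queue: []
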